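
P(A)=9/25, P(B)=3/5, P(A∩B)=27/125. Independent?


P(A)×P(B) = 27/125
P(A∩B) = 27/125
Equal ✓ → Independent

Yes, independent


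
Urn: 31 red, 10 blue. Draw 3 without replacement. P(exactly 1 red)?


Hypergeometric: C(31,1)×C(10,2)/C(41,3)
= 31×45/10660 = 279/2132

P(X=1) = 279/2132 ≈ 13.09%


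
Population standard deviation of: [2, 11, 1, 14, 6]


Mean = 34/5
  (2-34/5)²=576/25
  (11-34/5)²=441/25
  (1-34/5)²=841/25
  (14-34/5)²=1296/25
  (6-34/5)²=16/25
Σ(x-μ)² = 634/5
σ² = (634/5)/5 = 634/25

σ = √(634/25) ≈ 5.0359


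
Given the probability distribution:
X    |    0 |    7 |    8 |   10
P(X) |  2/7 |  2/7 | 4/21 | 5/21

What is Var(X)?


E[X] = 124/21
E[X²] = 50
Var(X) = E[X²] - (E[X])² = 50 - 15376/441 = 6674/441

Var(X) = 6674/441 ≈ 15.1338


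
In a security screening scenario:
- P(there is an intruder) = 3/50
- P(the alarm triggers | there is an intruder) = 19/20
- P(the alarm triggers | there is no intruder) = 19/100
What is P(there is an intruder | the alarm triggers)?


Using Bayes' theorem:
P(A|B) = P(B|A)·P(A) / P(B)

P(the alarm triggers) = 19/20 × 3/50 + 19/100 × 47/50
= 57/1000 + 893/5000 = 589/2500

P(there is an intruder|the alarm triggers) = (57/1000) / (589/2500) = 15/62

P(there is an intruder|the alarm triggers) = 15/62 ≈ 24.19%


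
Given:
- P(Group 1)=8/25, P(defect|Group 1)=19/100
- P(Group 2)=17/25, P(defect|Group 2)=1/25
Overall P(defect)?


P(B) = Σ P(B|Aᵢ)×P(Aᵢ)
  19/100×8/25 = 38/625
  1/25×17/25 = 17/625
Sum = 11/125

P(defect) = 11/125 ≈ 8.80%


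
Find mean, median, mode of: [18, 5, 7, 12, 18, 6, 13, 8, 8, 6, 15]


Sorted: [5, 6, 6, 7, 8, 8, 12, 13, 15, 18, 18]
Mean = 116/11
Median = 8
Freq: {18: 2, 5: 1, 7: 1, 12: 1, 6: 2, 13: 1, 8: 2, 15: 1}
Mode: [6, 8, 18]

Mean=116/11, Median=8, Mode=[6, 8, 18]


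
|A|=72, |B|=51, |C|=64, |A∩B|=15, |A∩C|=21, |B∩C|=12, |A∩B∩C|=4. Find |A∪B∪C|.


|A∪B∪C| = 72+51+64-15-21-12+4 = 143

|A∪B∪C| = 143


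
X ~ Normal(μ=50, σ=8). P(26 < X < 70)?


z₁=(26-50)/8=-3.0, z₂=(70-50)/8=2.5
P = Φ(2.5) - Φ(-3.0) = 0.993790 - 0.001350 = 0.992440 ≈ 0.9924

P(26 < X < 70) ≈ 0.9924


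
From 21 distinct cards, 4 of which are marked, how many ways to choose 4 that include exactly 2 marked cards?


Choose 2 of the 4 marked cards and 2 of the other 17 cards:
C(4,2)×C(17,2) = 6×136 = 816

816


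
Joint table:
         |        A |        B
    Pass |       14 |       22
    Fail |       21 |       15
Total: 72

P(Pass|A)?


P(Pass|A) = 14/(14+21) = 14/35 = 2/5

P = 2/5 ≈ 40.00%


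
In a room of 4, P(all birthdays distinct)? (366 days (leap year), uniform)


P(all different) = Π(366-i)/366 for i=0..3
= (366/366)×(365/366)×...×(363/366)
= 0.983689

P ≈ 0.9837 ≈ 98.37%


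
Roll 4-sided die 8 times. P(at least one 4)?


P(no 4)^8 = (3/4)^8 = 6561/65536
P(≥1) = 1 - 6561/65536 = 58975/65536

P = 58975/65536 ≈ 89.99%


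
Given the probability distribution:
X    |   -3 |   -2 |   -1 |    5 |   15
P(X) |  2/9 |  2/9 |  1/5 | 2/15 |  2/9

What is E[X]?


E[X] = Σ x·P(X=x)
= (-3)×(2/9) + (-2)×(2/9) + (-1)×(1/5) + (5)×(2/15) + (15)×(2/9)
= 121/45

E[X] = 121/45


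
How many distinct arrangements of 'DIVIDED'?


Letters: 7, freq: {'D': 3, 'I': 2, 'V': 1, 'E': 1}
7!/(3!×2!×1!×1!) = 5040/12 = 420

420


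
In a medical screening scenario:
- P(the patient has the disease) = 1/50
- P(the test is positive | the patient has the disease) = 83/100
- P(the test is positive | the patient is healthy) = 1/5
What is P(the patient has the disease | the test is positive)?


Using Bayes' theorem:
P(A|B) = P(B|A)·P(A) / P(B)

P(the test is positive) = 83/100 × 1/50 + 1/5 × 49/50
= 83/5000 + 49/250 = 1063/5000

P(the patient has the disease|the test is positive) = (83/5000) / (1063/5000) = 83/1063

P(the patient has the disease|the test is positive) = 83/1063 ≈ 7.81%


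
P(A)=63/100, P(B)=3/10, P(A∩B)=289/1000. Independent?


P(A)×P(B) = 189/1000
P(A∩B) = 289/1000
Not equal → NOT independent

No, not independent


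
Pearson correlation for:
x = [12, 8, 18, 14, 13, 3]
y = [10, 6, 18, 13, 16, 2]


n=6, Σx=68, Σy=65, Σxy=888, Σx²=906, Σy²=889
r = (6×888 - 68×65)/√((6×906 - 68²)(6×889 - 65²))
= 908/√(812×1109) = 908/√900508 ≈ 908/948.9510 ≈ 0.9568

r ≈ 0.9568


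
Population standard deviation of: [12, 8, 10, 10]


Mean = 40/4 = 10
  (12-10)²=4
  (8-10)²=4
  (10-10)²=0
  (10-10)²=0
Σ(x-μ)² = 8
σ² = 8/4 = 2

σ = √(2) ≈ 1.4142


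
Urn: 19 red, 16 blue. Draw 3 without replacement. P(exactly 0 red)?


Hypergeometric: C(19,0)×C(16,3)/C(35,3)
= 1×560/6545 = 16/187

P(X=0) = 16/187 ≈ 8.56%


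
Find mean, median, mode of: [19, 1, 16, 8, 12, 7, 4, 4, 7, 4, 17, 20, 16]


Sorted: [1, 4, 4, 4, 7, 7, 8, 12, 16, 16, 17, 19, 20]
Mean = 135/13
Median = 8
Freq: {19: 1, 1: 1, 16: 2, 8: 1, 12: 1, 7: 2, 4: 3, 17: 1, 20: 1}
Mode: [4]

Mean=135/13, Median=8, Mode=4


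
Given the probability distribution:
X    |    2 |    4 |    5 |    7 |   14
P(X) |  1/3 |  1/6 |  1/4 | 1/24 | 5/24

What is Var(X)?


E[X] = 139/24
E[X²] = 425/8
Var(X) = E[X²] - (E[X])² = 425/8 - 19321/576 = 11279/576

Var(X) = 11279/576 ≈ 19.5816


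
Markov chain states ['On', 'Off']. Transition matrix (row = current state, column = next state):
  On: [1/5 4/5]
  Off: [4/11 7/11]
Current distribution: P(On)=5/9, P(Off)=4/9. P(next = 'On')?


P(next=On) = Σᵢ P(now=i)×P(i→On)
= 5/9×1/5 + 4/9×4/11
= 1/9 + 16/99 = 3/11

P = 3/11 ≈ 0.2727


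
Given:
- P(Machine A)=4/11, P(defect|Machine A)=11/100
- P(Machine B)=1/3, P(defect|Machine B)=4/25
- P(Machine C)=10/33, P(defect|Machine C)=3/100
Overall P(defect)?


P(B) = Σ P(B|Aᵢ)×P(Aᵢ)
  11/100×4/11 = 1/25
  4/25×1/3 = 4/75
  3/100×10/33 = 1/110
Sum = 169/1650

P(defect) = 169/1650 ≈ 10.24%


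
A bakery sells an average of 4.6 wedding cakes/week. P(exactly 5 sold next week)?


Poisson(λ=4.6): P(X=5) = e^(-λ)×λ^k/k!
= e^(-4.6) × 4.6^5 / 5!
≈ 0.01005183574 × 2059.62976 / 120 ≈ 0.172526

P(X=5) ≈ 0.172526 ≈ 17.25%


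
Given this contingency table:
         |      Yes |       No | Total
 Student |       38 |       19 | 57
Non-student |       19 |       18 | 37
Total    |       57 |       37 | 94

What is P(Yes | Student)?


P(Yes | Student) = 38/(38+19) = 38/57 = 2/3

P(Yes|Student) = 2/3 ≈ 66.67%


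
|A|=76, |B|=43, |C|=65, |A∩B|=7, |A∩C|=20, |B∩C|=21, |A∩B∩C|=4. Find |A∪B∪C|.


|A∪B∪C| = 76+43+65-7-20-21+4 = 140

|A∪B∪C| = 140


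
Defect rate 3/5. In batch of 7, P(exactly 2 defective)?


Binomial: P(X=2) = C(7,2)×p^2×(1-p)^5
= 21 × 9/25 × 32/3125 = 6048/78125

P(X=2) = 6048/78125 ≈ 7.74%


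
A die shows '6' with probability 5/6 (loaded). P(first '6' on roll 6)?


Geometric: P(X=6) = (1-p)^(k-1)×p = (1/6)^5×5/6 = 5/46656

P(X=6) = 5/46656 ≈ 0.01%


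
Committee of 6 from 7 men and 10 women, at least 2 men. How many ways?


Count by #men:
  2M,4W: C(7,2)×C(10,4)=4410
  3M,3W: C(7,3)×C(10,3)=4200
  4M,2W: C(7,4)×C(10,2)=1575
  5M,1W: C(7,5)×C(10,1)=210
  6M,0W: C(7,6)×C(10,0)=7
Total = 10402

10402


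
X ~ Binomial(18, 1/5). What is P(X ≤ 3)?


P(X ≤ 3) = Σ P(X=i) for i=0..3
P(X=0) = 68719476736/3814697265625
P(X=1) = 309237645312/3814697265625
P(X=2) = 657129996288/3814697265625
P(X=3) = 876173328384/3814697265625
Sum = 382252089344/762939453125

P(X ≤ 3) = 382252089344/762939453125 ≈ 50.10%


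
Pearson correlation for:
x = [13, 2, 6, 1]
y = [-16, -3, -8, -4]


n=4, Σx=22, Σy=-31, Σxy=-266, Σx²=210, Σy²=345
r = (4×(-266) - 22×(-31))/√((4×210 - 22²)(4×345 - (-31)²))
= -382/√(356×419) = -382/√149164 ≈ -382/386.2176 ≈ -0.9891

r ≈ -0.9891


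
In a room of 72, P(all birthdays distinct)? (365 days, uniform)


P(all different) = Π(365-i)/365 for i=0..71
= (365/365)×(364/365)×...×(294/365)
= 0.000547

P ≈ 0.0005 ≈ 0.05%


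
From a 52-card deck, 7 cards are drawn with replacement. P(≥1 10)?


P(not a 10) = 48/52 = 12/13
P(none in 7 draws) = (12/13)^7 = 35831808/62748517
P(≥1 10) = 1 - 35831808/62748517 = 26916709/62748517

P = 26916709/62748517 ≈ 42.90%


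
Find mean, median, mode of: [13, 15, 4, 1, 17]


Sorted: [1, 4, 13, 15, 17]
Mean = 50/5 = 10
Median = 13
Freq: {13: 1, 15: 1, 4: 1, 1: 1, 17: 1}
Mode: No mode

Mean=10, Median=13, Mode=No mode


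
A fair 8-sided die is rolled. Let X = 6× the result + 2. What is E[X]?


E[die] = (1+8)/2 = 9/2
E[X] = 6×9/2 + 2 = 29

E[X] = 29


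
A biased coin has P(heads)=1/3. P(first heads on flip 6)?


Geometric: P(X=6) = (1-p)^(k-1)×p = (2/3)^5×1/3 = 32/729

P(X=6) = 32/729 ≈ 4.39%


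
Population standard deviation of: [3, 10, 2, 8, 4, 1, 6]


Mean = 34/7
  (3-34/7)²=169/49
  (10-34/7)²=1296/49
  (2-34/7)²=400/49
  (8-34/7)²=484/49
  (4-34/7)²=36/49
  (1-34/7)²=729/49
  (6-34/7)²=64/49
Σ(x-μ)² = 454/7
σ² = (454/7)/7 = 454/49

σ = √(454/49) ≈ 3.0439


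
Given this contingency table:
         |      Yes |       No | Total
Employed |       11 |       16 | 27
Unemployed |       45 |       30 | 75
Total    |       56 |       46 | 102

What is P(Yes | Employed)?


P(Yes | Employed) = 11/(11+16) = 11/27

P(Yes|Employed) = 11/27 ≈ 40.74%


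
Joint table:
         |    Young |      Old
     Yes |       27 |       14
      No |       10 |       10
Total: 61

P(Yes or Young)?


P(Yes∨Young) = P(Yes) + P(Young) - P(Yes∧Young)
= (41 + 37 - 27)/61 = 51/61

P = 51/61 ≈ 83.61%


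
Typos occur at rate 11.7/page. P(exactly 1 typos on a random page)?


Poisson(λ=11.7): P(X=1) = e^(-λ)×λ^k/k!
= e^(-11.7) × 11.7^1 / 1!
≈ 8.293819161e-06 × 11.7 / 1 ≈ 0.000097

P(X=1) ≈ 0.000097 ≈ 0.01%


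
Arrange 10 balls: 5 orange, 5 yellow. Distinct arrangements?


10!/(5!×5!) = 252

252


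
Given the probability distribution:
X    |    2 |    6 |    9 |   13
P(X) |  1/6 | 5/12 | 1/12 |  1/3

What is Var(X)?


E[X] = 95/12
E[X²] = 315/4
Var(X) = E[X²] - (E[X])² = 315/4 - 9025/144 = 2315/144

Var(X) = 2315/144 ≈ 16.0764


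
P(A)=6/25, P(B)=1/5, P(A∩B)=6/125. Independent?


P(A)×P(B) = 6/125
P(A∩B) = 6/125
Equal ✓ → Independent

Yes, independent


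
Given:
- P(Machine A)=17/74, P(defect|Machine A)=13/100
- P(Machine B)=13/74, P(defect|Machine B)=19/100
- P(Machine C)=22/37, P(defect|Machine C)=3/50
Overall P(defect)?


P(B) = Σ P(B|Aᵢ)×P(Aᵢ)
  13/100×17/74 = 221/7400
  19/100×13/74 = 247/7400
  3/50×22/37 = 33/925
Sum = 183/1850

P(defect) = 183/1850 ≈ 9.89%


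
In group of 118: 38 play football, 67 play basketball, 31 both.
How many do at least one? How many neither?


|A∪B| = 38+67-31 = 74
Neither = 118-74 = 44

At least one: 74; Neither: 44


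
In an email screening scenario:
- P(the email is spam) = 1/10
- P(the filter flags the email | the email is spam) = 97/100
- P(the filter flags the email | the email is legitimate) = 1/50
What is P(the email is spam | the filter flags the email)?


Using Bayes' theorem:
P(A|B) = P(B|A)·P(A) / P(B)

P(the filter flags the email) = 97/100 × 1/10 + 1/50 × 9/10
= 97/1000 + 9/500 = 23/200

P(the email is spam|the filter flags the email) = (97/1000) / (23/200) = 97/115

P(the email is spam|the filter flags the email) = 97/115 ≈ 84.35%


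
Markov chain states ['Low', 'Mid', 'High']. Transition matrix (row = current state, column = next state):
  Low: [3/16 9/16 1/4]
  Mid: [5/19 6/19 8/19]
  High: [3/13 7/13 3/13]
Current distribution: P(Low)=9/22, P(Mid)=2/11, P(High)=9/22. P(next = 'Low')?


P(next=Low) = Σᵢ P(now=i)×P(i→Low)
= 9/22×3/16 + 2/11×5/19 + 9/22×3/13
= 27/352 + 10/209 + 27/286 = 19037/86944

P = 19037/86944 ≈ 0.2190


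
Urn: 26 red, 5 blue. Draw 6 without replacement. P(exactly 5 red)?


Hypergeometric: C(26,5)×C(5,1)/C(31,6)
= 65780×5/736281 = 25300/56637

P(X=5) = 25300/56637 ≈ 44.67%


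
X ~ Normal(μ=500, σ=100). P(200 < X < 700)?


z₁=(200-500)/100=-3.0, z₂=(700-500)/100=2.0
P = Φ(2.0) - Φ(-3.0) = 0.977250 - 0.001350 = 0.975900 ≈ 0.9759

P(200 < X < 700) ≈ 0.9759


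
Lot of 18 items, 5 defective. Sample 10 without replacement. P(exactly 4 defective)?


Hypergeometric: C(5,4)×C(13,6)/C(18,10)
= 5×1716/43758 = 10/51

P(X=4) = 10/51 ≈ 19.61%


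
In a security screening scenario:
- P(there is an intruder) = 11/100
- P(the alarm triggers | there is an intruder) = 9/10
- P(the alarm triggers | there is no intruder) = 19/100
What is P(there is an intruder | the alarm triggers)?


Using Bayes' theorem:
P(A|B) = P(B|A)·P(A) / P(B)

P(the alarm triggers) = 9/10 × 11/100 + 19/100 × 89/100
= 99/1000 + 1691/10000 = 2681/10000

P(there is an intruder|the alarm triggers) = (99/1000) / (2681/10000) = 990/2681

P(there is an intruder|the alarm triggers) = 990/2681 ≈ 36.93%


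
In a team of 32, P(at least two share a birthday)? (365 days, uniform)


P(all different) = Π(365-i)/365 for i=0..31
= 0.246652
P(match) = 1 - 0.246652 = 0.753348

P ≈ 0.7533 ≈ 75.33%


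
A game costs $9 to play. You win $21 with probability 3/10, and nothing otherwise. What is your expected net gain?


E[gain] = (21-9)×3/10 + (-9)×7/10
= 18/5 - 63/10 = -27/10

Expected net gain = $-27/10 ≈ $-2.70


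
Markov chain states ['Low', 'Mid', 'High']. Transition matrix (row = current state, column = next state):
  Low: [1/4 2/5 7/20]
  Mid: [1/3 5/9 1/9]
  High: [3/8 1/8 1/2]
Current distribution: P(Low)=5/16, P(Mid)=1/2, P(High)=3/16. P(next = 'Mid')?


P(next=Mid) = Σᵢ P(now=i)×P(i→Mid)
= 5/16×2/5 + 1/2×5/9 + 3/16×1/8
= 1/8 + 5/18 + 3/128 = 491/1152

P = 491/1152 ≈ 0.4262


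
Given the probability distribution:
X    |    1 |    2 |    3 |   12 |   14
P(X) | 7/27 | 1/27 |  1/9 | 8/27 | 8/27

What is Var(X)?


E[X] = 226/27
E[X²] = 2758/27
Var(X) = E[X²] - (E[X])² = 2758/27 - 51076/729 = 23390/729

Var(X) = 23390/729 ≈ 32.0850


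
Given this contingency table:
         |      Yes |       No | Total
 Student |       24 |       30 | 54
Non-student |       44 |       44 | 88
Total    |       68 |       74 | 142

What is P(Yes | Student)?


P(Yes | Student) = 24/(24+30) = 24/54 = 4/9

P(Yes|Student) = 4/9 ≈ 44.44%


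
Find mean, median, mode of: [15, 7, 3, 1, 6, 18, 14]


Sorted: [1, 3, 6, 7, 14, 15, 18]
Mean = 64/7
Median = 7
Freq: {15: 1, 7: 1, 3: 1, 1: 1, 6: 1, 18: 1, 14: 1}
Mode: No mode

Mean=64/7, Median=7, Mode=No mode


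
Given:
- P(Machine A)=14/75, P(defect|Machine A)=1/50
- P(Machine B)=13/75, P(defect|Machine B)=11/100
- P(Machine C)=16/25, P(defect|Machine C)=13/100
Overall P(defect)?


P(B) = Σ P(B|Aᵢ)×P(Aᵢ)
  1/50×14/75 = 7/1875
  11/100×13/75 = 143/7500
  13/100×16/25 = 52/625
Sum = 53/500

P(defect) = 53/500 ≈ 10.60%


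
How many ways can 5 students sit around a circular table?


Circular arrangements of 5 distinct objects: fix one position to break rotational symmetry.
(n-1)! = 4! = 24

24


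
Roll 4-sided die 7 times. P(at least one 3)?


P(no 3)^7 = (3/4)^7 = 2187/16384
P(≥1) = 1 - 2187/16384 = 14197/16384

P = 14197/16384 ≈ 86.65%


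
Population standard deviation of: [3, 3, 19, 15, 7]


Mean = 47/5
  (3-47/5)²=1024/25
  (3-47/5)²=1024/25
  (19-47/5)²=2304/25
  (15-47/5)²=784/25
  (7-47/5)²=144/25
Σ(x-μ)² = 1056/5
σ² = (1056/5)/5 = 1056/25

σ = √(1056/25) ≈ 6.4992


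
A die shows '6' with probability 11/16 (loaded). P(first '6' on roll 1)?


Geometric: P(X=1) = (1-p)^(k-1)×p = (5/16)^0×11/16 = 11/16

P(X=1) = 11/16 ≈ 68.75%


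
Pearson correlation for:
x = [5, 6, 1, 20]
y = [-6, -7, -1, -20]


n=4, Σx=32, Σy=-34, Σxy=-473, Σx²=462, Σy²=486
r = (4×(-473) - 32×(-34))/√((4×462 - 32²)(4×486 - (-34)²))
= -804/√(824×788) = -804/√649312 ≈ -804/805.7990 ≈ -0.9978

r ≈ -0.9978


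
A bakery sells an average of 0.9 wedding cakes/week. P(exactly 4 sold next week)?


Poisson(λ=0.9): P(X=4) = e^(-λ)×λ^k/k!
= e^(-0.9) × 0.9^4 / 4!
≈ 0.4065696597 × 0.6561 / 24 ≈ 0.011115

P(X=4) ≈ 0.011115 ≈ 1.11%


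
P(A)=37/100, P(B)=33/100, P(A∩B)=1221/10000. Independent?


P(A)×P(B) = 1221/10000
P(A∩B) = 1221/10000
Equal ✓ → Independent

Yes, independent


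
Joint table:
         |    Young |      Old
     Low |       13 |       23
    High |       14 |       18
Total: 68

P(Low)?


P(Low) = (13+23)/68 = 36/68 = 9/17

P(Low) = 9/17 ≈ 52.94%


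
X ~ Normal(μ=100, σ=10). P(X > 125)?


z = (125-100)/10 = 2.5
P(X > 125) = 1 - P(Z ≤ 2.5) = 1 - 0.9938 = 0.0062

P(X > 125) ≈ 0.0062


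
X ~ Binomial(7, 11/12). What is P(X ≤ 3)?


P(X ≤ 3) = Σ P(X=i) for i=0..3
P(X=0) = 1/35831808
P(X=1) = 77/35831808
P(X=2) = 847/11943936
P(X=3) = 46585/35831808
Sum = 12301/8957952

P(X ≤ 3) = 12301/8957952 ≈ 0.14%


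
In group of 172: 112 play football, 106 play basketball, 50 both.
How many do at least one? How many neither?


|A∪B| = 112+106-50 = 168
Neither = 172-168 = 4

At least one: 168; Neither: 4


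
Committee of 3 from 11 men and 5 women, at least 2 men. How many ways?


Count by #men:
  2M,1W: C(11,2)×C(5,1)=275
  3M,0W: C(11,3)×C(5,0)=165
Total = 440

440


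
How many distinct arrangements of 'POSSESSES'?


Letters: 9, freq: {'P': 1, 'O': 1, 'S': 5, 'E': 2}
9!/(1!×1!×5!×2!) = 362880/240 = 1512

1512


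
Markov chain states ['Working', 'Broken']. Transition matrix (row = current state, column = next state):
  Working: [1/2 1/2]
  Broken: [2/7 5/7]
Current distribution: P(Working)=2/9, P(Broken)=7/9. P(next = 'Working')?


P(next=Working) = Σᵢ P(now=i)×P(i→Working)
= 2/9×1/2 + 7/9×2/7
= 1/9 + 2/9 = 1/3

P = 1/3 ≈ 0.3333


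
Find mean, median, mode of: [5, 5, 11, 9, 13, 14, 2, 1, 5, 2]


Sorted: [1, 2, 2, 5, 5, 5, 9, 11, 13, 14]
Mean = 67/10
Median = 5
Freq: {5: 3, 11: 1, 9: 1, 13: 1, 14: 1, 2: 2, 1: 1}
Mode: [5]

Mean=67/10, Median=5, Mode=5


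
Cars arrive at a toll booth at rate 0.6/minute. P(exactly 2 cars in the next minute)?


Poisson(λ=0.6): P(X=2) = e^(-λ)×λ^k/k!
= e^(-0.6) × 0.6^2 / 2!
≈ 0.5488116361 × 0.36 / 2 ≈ 0.098786

P(X=2) ≈ 0.098786 ≈ 9.88%


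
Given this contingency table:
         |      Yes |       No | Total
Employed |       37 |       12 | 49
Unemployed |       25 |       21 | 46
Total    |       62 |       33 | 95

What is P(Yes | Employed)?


P(Yes | Employed) = 37/(37+12) = 37/49

P(Yes|Employed) = 37/49 ≈ 75.51%


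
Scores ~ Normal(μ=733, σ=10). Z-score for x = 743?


z = (x - μ)/σ = (743 - 733)/10 = 1.0

z = 1.0


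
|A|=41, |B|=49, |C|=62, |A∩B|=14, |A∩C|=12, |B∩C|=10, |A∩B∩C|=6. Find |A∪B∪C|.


|A∪B∪C| = 41+49+62-14-12-10+6 = 122

|A∪B∪C| = 122


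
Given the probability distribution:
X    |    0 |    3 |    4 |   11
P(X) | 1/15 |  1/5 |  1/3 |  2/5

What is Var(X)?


E[X] = 19/3
E[X²] = 833/15
Var(X) = E[X²] - (E[X])² = 833/15 - 361/9 = 694/45

Var(X) = 694/45 ≈ 15.4222


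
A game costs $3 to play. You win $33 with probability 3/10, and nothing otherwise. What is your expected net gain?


E[gain] = (33-3)×3/10 + (-3)×7/10
= 9 - 21/10 = 69/10

Expected net gain = $69/10 ≈ $6.90


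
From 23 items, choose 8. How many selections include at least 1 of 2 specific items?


Complement: C(23,8) - C(21,8) = 490314 - 203490 = 286824

286824


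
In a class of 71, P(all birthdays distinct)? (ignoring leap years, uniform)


P(all different) = Π(365-i)/365 for i=0..70
= (365/365)×(364/365)×...×(295/365)
= 0.000679

P ≈ 0.0007 ≈ 0.07%


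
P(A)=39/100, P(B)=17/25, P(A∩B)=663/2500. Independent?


P(A)×P(B) = 663/2500
P(A∩B) = 663/2500
Equal ✓ → Independent

Yes, independent


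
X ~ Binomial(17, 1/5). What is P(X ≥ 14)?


P(X ≥ 14) = Σ P(X=i) for i=14..17
P(X=14) = 8704/152587890625
P(X=15) = 2176/762939453125
P(X=16) = 68/762939453125
P(X=17) = 1/762939453125
Sum = 9153/152587890625

P(X ≥ 14) = 9153/152587890625 ≈ 0.00%


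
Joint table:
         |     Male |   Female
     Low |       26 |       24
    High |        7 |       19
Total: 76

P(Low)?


P(Low) = (26+24)/76 = 50/76 = 25/38

P(Low) = 25/38 ≈ 65.79%


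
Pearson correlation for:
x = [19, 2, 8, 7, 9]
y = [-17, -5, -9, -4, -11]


n=5, Σx=45, Σy=-46, Σxy=-532, Σx²=559, Σy²=532
r = (5×(-532) - 45×(-46))/√((5×559 - 45²)(5×532 - (-46)²))
= -590/√(770×544) = -590/√418880 ≈ -590/647.2094 ≈ -0.9116

r ≈ -0.9116


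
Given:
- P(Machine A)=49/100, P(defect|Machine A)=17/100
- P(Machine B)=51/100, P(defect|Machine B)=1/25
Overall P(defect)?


P(B) = Σ P(B|Aᵢ)×P(Aᵢ)
  17/100×49/100 = 833/10000
  1/25×51/100 = 51/2500
Sum = 1037/10000

P(defect) = 1037/10000 ≈ 10.37%


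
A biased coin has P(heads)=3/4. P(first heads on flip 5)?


Geometric: P(X=5) = (1-p)^(k-1)×p = (1/4)^4×3/4 = 3/1024

P(X=5) = 3/1024 ≈ 0.29%


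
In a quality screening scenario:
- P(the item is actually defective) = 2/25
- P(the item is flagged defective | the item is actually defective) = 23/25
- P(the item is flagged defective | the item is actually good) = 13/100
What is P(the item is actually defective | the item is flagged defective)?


Using Bayes' theorem:
P(A|B) = P(B|A)·P(A) / P(B)

P(the item is flagged defective) = 23/25 × 2/25 + 13/100 × 23/25
= 46/625 + 299/2500 = 483/2500

P(the item is actually defective|the item is flagged defective) = (46/625) / (483/2500) = 8/21

P(the item is actually defective|the item is flagged defective) = 8/21 ≈ 38.10%


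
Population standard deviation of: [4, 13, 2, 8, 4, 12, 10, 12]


Mean = 65/8
  (4-65/8)²=1089/64
  (13-65/8)²=1521/64
  (2-65/8)²=2401/64
  (8-65/8)²=1/64
  (4-65/8)²=1089/64
  (12-65/8)²=961/64
  (10-65/8)²=225/64
  (12-65/8)²=961/64
Σ(x-μ)² = 1031/8
σ² = (1031/8)/8 = 1031/64

σ = √(1031/64) ≈ 4.0136


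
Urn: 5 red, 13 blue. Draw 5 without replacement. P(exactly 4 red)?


Hypergeometric: C(5,4)×C(13,1)/C(18,5)
= 5×13/8568 = 65/8568

P(X=4) = 65/8568 ≈ 0.76%


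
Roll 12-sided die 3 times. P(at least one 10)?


P(no 10)^3 = (11/12)^3 = 1331/1728
P(≥1) = 1 - 1331/1728 = 397/1728

P = 397/1728 ≈ 22.97%


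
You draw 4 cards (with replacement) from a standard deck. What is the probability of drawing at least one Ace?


P(not a Ace) = 48/52 = 12/13
P(none in 4 draws) = (12/13)^4 = 20736/28561
P(≥1 Ace) = 1 - 20736/28561 = 7825/28561

P = 7825/28561 ≈ 27.40%


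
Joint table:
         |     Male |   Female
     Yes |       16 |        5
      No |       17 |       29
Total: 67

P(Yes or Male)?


P(Yes∨Male) = P(Yes) + P(Male) - P(Yes∧Male)
= (21 + 33 - 16)/67 = 38/67

P = 38/67 ≈ 56.72%


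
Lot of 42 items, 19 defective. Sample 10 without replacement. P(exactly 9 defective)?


Hypergeometric: C(19,9)×C(23,1)/C(42,10)
= 92378×23/1471442973 = 46/31857

P(X=9) = 46/31857 ≈ 0.14%


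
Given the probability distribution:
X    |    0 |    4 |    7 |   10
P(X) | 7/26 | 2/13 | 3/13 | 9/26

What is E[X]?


E[X] = Σ x·P(X=x)
= (0)×(7/26) + (4)×(2/13) + (7)×(3/13) + (10)×(9/26)
= 74/13

E[X] = 74/13


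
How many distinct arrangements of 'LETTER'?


Letters: 6, freq: {'L': 1, 'E': 2, 'T': 2, 'R': 1}
6!/(1!×2!×2!×1!) = 720/4 = 180

180


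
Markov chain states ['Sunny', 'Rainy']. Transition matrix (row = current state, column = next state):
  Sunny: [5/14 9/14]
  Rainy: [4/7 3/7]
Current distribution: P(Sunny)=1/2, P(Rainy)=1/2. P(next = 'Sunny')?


P(next=Sunny) = Σᵢ P(now=i)×P(i→Sunny)
= 1/2×5/14 + 1/2×4/7
= 5/28 + 2/7 = 13/28

P = 13/28 ≈ 0.4643


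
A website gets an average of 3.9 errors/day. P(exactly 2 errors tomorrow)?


Poisson(λ=3.9): P(X=2) = e^(-λ)×λ^k/k!
= e^(-3.9) × 3.9^2 / 2!
≈ 0.02024191145 × 15.21 / 2 ≈ 0.153940

P(X=2) ≈ 0.153940 ≈ 15.39%


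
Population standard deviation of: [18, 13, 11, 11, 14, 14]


Mean = 81/6 = 27/2
  (18-27/2)²=81/4
  (13-27/2)²=1/4
  (11-27/2)²=25/4
  (11-27/2)²=25/4
  (14-27/2)²=1/4
  (14-27/2)²=1/4
Σ(x-μ)² = 67/2
σ² = (67/2)/6 = 67/12

σ = √(67/12) ≈ 2.3629


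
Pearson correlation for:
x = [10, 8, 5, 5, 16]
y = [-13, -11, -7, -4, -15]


n=5, Σx=44, Σy=-50, Σxy=-513, Σx²=470, Σy²=580
r = (5×(-513) - 44×(-50))/√((5×470 - 44²)(5×580 - (-50)²))
= -365/√(414×400) = -365/√165600 ≈ -365/406.9398 ≈ -0.8969

r ≈ -0.8969


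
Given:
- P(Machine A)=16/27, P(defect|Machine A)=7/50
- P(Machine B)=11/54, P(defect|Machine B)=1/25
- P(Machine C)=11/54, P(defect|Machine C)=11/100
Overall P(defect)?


P(B) = Σ P(B|Aᵢ)×P(Aᵢ)
  7/50×16/27 = 56/675
  1/25×11/54 = 11/1350
  11/100×11/54 = 121/5400
Sum = 613/5400

P(defect) = 613/5400 ≈ 11.35%


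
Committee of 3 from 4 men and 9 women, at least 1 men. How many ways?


Count by #men:
  1M,2W: C(4,1)×C(9,2)=144
  2M,1W: C(4,2)×C(9,1)=54
  3M,0W: C(4,3)×C(9,0)=4
Total = 202

202


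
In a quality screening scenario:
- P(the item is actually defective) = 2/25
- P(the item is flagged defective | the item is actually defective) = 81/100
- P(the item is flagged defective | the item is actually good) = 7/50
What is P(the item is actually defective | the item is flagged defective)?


Using Bayes' theorem:
P(A|B) = P(B|A)·P(A) / P(B)

P(the item is flagged defective) = 81/100 × 2/25 + 7/50 × 23/25
= 81/1250 + 161/1250 = 121/625

P(the item is actually defective|the item is flagged defective) = (81/1250) / (121/625) = 81/242

P(the item is actually defective|the item is flagged defective) = 81/242 ≈ 33.47%


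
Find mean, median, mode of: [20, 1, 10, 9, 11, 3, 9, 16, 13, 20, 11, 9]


Sorted: [1, 3, 9, 9, 9, 10, 11, 11, 13, 16, 20, 20]
Mean = 132/12 = 11
Median = 21/2
Freq: {20: 2, 1: 1, 10: 1, 9: 3, 11: 2, 3: 1, 16: 1, 13: 1}
Mode: [9]

Mean=11, Median=21/2, Mode=9


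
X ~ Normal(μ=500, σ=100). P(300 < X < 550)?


z₁=(300-500)/100=-2.0, z₂=(550-500)/100=0.5
P = Φ(0.5) - Φ(-2.0) = 0.691462 - 0.022750 = 0.668712 ≈ 0.6687

P(300 < X < 550) ≈ 0.6687


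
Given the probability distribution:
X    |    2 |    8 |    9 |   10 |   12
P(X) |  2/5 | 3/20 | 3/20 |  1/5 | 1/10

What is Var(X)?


E[X] = 131/20
E[X²] = 231/4
Var(X) = E[X²] - (E[X])² = 231/4 - 17161/400 = 5939/400

Var(X) = 5939/400 ≈ 14.8475


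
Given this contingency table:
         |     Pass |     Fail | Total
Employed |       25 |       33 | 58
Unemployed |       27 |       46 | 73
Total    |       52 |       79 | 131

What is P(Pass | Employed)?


P(Pass | Employed) = 25/(25+33) = 25/58

P(Pass|Employed) = 25/58 ≈ 43.10%


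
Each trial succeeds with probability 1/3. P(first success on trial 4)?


Geometric: P(X=4) = (1-p)^(k-1)×p = (2/3)^3×1/3 = 8/81

P(X=4) = 8/81 ≈ 9.88%


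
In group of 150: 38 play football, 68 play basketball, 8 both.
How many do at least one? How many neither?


|A∪B| = 38+68-8 = 98
Neither = 150-98 = 52

At least one: 98; Neither: 52


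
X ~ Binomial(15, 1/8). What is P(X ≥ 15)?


P(X ≥ 15) = Σ P(X=i) for i=15..15
P(X=15) = 1/35184372088832
Sum = 1/35184372088832

P(X ≥ 15) = 1/35184372088832 ≈ 0.00%


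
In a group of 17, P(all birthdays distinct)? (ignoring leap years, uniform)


P(all different) = Π(365-i)/365 for i=0..16
= (365/365)×(364/365)×...×(349/365)
= 0.684992

P ≈ 0.6850 ≈ 68.50%


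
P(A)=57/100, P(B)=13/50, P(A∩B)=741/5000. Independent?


P(A)×P(B) = 741/5000
P(A∩B) = 741/5000
Equal ✓ → Independent

Yes, independent


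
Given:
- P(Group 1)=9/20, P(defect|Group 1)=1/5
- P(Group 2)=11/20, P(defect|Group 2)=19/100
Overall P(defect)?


P(B) = Σ P(B|Aᵢ)×P(Aᵢ)
  1/5×9/20 = 9/100
  19/100×11/20 = 209/2000
Sum = 389/2000

P(defect) = 389/2000 ≈ 19.45%


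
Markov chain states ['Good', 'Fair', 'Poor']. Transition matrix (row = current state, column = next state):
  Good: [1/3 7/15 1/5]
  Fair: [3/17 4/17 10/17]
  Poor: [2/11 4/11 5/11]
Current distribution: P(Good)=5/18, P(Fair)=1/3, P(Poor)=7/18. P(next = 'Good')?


P(next=Good) = Σᵢ P(now=i)×P(i→Good)
= 5/18×1/3 + 1/3×3/17 + 7/18×2/11
= 5/54 + 1/17 + 7/99 = 2243/10098

P = 2243/10098 ≈ 0.2221


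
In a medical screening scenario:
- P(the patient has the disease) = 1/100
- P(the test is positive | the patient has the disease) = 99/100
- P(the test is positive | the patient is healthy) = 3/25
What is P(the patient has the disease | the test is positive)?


Using Bayes' theorem:
P(A|B) = P(B|A)·P(A) / P(B)

P(the test is positive) = 99/100 × 1/100 + 3/25 × 99/100
= 99/10000 + 297/2500 = 1287/10000

P(the patient has the disease|the test is positive) = (99/10000) / (1287/10000) = 1/13

P(the patient has the disease|the test is positive) = 1/13 ≈ 7.69%


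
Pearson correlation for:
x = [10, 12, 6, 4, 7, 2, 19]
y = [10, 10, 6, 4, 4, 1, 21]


n=7, Σx=60, Σy=56, Σxy=701, Σx²=710, Σy²=710
r = (7×701 - 60×56)/√((7×710 - 60²)(7×710 - 56²))
= 1547/√(1370×1834) = 1547/√2512580 ≈ 1547/1585.1120 ≈ 0.9760

r ≈ 0.9760


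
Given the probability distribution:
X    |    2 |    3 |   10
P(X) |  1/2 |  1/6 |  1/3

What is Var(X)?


E[X] = 29/6
E[X²] = 221/6
Var(X) = E[X²] - (E[X])² = 221/6 - 841/36 = 485/36

Var(X) = 485/36 ≈ 13.4722


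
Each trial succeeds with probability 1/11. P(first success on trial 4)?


Geometric: P(X=4) = (1-p)^(k-1)×p = (10/11)^3×1/11 = 1000/14641

P(X=4) = 1000/14641 ≈ 6.83%


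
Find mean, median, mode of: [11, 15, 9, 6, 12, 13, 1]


Sorted: [1, 6, 9, 11, 12, 13, 15]
Mean = 67/7
Median = 11
Freq: {11: 1, 15: 1, 9: 1, 6: 1, 12: 1, 13: 1, 1: 1}
Mode: No mode

Mean=67/7, Median=11, Mode=No mode


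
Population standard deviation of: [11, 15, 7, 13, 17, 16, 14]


Mean = 93/7
  (11-93/7)²=256/49
  (15-93/7)²=144/49
  (7-93/7)²=1936/49
  (13-93/7)²=4/49
  (17-93/7)²=676/49
  (16-93/7)²=361/49
  (14-93/7)²=25/49
Σ(x-μ)² = 486/7
σ² = (486/7)/7 = 486/49

σ = √(486/49) ≈ 3.1493


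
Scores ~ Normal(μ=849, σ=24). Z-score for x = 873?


z = (x - μ)/σ = (873 - 849)/24 = 1.0

z = 1.0


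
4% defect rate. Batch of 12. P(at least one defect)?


P(all good) = (24/25)^12 = 36520347436056576/59604644775390625
P(≥1 defect) = 23084297339334049/59604644775390625

P = 23084297339334049/59604644775390625 ≈ 38.73%


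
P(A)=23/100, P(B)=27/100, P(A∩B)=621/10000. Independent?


P(A)×P(B) = 621/10000
P(A∩B) = 621/10000
Equal ✓ → Independent

Yes, independent


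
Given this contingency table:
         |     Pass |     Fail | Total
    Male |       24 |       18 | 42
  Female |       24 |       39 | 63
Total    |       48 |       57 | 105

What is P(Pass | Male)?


P(Pass | Male) = 24/(24+18) = 24/42 = 4/7

P(Pass|Male) = 4/7 ≈ 57.14%


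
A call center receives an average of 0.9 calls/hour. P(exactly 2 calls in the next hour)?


Poisson(λ=0.9): P(X=2) = e^(-λ)×λ^k/k!
= e^(-0.9) × 0.9^2 / 2!
≈ 0.4065696597 × 0.81 / 2 ≈ 0.164661

P(X=2) ≈ 0.164661 ≈ 16.47%


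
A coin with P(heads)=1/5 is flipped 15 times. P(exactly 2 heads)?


Binomial: P(X=2) = C(15,2)×p^2×(1-p)^13
= 105 × 1/25 × 67108864/1220703125 = 1409286144/6103515625

P(X=2) = 1409286144/6103515625 ≈ 23.09%


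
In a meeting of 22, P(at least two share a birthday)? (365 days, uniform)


P(all different) = Π(365-i)/365 for i=0..21
= 0.524305
P(match) = 1 - 0.524305 = 0.475695

P ≈ 0.4757 ≈ 47.57%


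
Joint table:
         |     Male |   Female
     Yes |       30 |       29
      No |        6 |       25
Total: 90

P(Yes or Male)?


P(Yes∨Male) = P(Yes) + P(Male) - P(Yes∧Male)
= (59 + 36 - 30)/90 = 65/90 = 13/18

P = 13/18 ≈ 72.22%


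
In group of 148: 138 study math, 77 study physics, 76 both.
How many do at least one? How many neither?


|A∪B| = 138+77-76 = 139
Neither = 148-139 = 9

At least one: 139; Neither: 9


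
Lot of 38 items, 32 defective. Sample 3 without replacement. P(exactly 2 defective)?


Hypergeometric: C(32,2)×C(6,1)/C(38,3)
= 496×6/8436 = 248/703

P(X=2) = 248/703 ≈ 35.28%


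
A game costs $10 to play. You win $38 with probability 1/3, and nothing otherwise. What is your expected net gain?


E[gain] = (38-10)×1/3 + (-10)×2/3
= 28/3 - 20/3 = 8/3

Expected net gain = $8/3 ≈ $2.67


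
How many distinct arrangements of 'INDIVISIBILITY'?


Letters: 14, freq: {'I': 6, 'N': 1, 'D': 1, 'V': 1, 'S': 1, 'B': 1, 'L': 1, 'T': 1, 'Y': 1}
14!/(6!×1!×1!×1!×1!×1!×1!×1!×1!) = 87178291200/720 = 121080960

121080960


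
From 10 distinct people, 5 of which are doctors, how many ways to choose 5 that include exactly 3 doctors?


Choose 3 of the 5 doctors and 2 of the other 5 people:
C(5,3)×C(5,2) = 10×10 = 100

100


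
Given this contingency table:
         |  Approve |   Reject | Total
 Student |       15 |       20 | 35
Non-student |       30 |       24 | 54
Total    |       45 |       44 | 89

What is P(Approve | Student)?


P(Approve | Student) = 15/(15+20) = 15/35 = 3/7

P(Approve|Student) = 3/7 ≈ 42.86%


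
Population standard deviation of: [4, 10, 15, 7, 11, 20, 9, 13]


Mean = 89/8
  (4-89/8)²=3249/64
  (10-89/8)²=81/64
  (15-89/8)²=961/64
  (7-89/8)²=1089/64
  (11-89/8)²=1/64
  (20-89/8)²=5041/64
  (9-89/8)²=289/64
  (13-89/8)²=225/64
Σ(x-μ)² = 1367/8
σ² = (1367/8)/8 = 1367/64

σ = √(1367/64) ≈ 4.6216


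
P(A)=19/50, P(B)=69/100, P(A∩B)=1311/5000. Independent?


P(A)×P(B) = 1311/5000
P(A∩B) = 1311/5000
Equal ✓ → Independent

Yes, independent


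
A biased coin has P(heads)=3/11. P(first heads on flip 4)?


Geometric: P(X=4) = (1-p)^(k-1)×p = (8/11)^3×3/11 = 1536/14641

P(X=4) = 1536/14641 ≈ 10.49%


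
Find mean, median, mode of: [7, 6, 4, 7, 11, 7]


Sorted: [4, 6, 7, 7, 7, 11]
Mean = 42/6 = 7
Median = 7
Freq: {7: 3, 6: 1, 4: 1, 11: 1}
Mode: [7]

Mean=7, Median=7, Mode=7


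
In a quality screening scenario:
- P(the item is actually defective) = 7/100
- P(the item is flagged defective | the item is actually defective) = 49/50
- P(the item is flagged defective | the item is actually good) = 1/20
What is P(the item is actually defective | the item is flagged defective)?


Using Bayes' theorem:
P(A|B) = P(B|A)·P(A) / P(B)

P(the item is flagged defective) = 49/50 × 7/100 + 1/20 × 93/100
= 343/5000 + 93/2000 = 1151/10000

P(the item is actually defective|the item is flagged defective) = (343/5000) / (1151/10000) = 686/1151

P(the item is actually defective|the item is flagged defective) = 686/1151 ≈ 59.60%


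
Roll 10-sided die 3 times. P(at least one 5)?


P(no 5)^3 = (9/10)^3 = 729/1000
P(≥1) = 1 - 729/1000 = 271/1000

P = 271/1000 ≈ 27.10%


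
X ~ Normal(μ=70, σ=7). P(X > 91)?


z = (91-70)/7 = 3.0
P(X > 91) = 1 - P(Z ≤ 3.0) = 1 - 0.9987 = 0.0013

P(X > 91) ≈ 0.0013


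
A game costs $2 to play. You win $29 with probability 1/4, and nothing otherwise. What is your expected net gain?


E[gain] = (29-2)×1/4 + (-2)×3/4
= 27/4 - 3/2 = 21/4

Expected net gain = $21/4 ≈ $5.25


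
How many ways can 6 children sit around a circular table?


Circular arrangements of 6 distinct objects: fix one position to break rotational symmetry.
(n-1)! = 5! = 120

120


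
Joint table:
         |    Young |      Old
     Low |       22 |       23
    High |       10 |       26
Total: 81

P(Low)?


P(Low) = (22+23)/81 = 45/81 = 5/9

P(Low) = 5/9 ≈ 55.56%


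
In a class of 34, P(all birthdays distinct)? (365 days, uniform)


P(all different) = Π(365-i)/365 for i=0..33
= (365/365)×(364/365)×...×(332/365)
= 0.204683

P ≈ 0.2047 ≈ 20.47%


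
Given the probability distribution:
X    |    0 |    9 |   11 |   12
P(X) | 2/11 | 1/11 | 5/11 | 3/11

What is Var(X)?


E[X] = 100/11
E[X²] = 1118/11
Var(X) = E[X²] - (E[X])² = 1118/11 - 10000/121 = 2298/121

Var(X) = 2298/121 ≈ 18.9917


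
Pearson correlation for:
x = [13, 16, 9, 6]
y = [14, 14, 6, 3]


n=4, Σx=44, Σy=37, Σxy=478, Σx²=542, Σy²=437
r = (4×478 - 44×37)/√((4×542 - 44²)(4×437 - 37²))
= 284/√(232×379) = 284/√87928 ≈ 284/296.5266 ≈ 0.9578

r ≈ 0.9578


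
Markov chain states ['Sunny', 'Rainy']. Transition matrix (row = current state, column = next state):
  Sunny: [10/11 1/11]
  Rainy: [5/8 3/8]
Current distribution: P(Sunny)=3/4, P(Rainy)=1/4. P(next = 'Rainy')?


P(next=Rainy) = Σᵢ P(now=i)×P(i→Rainy)
= 3/4×1/11 + 1/4×3/8
= 3/44 + 3/32 = 57/352

P = 57/352 ≈ 0.1619


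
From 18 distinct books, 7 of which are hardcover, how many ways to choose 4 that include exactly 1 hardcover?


Choose 1 of the 7 hardcovers and 3 of the other 11 books:
C(7,1)×C(11,3) = 7×165 = 1155

1155


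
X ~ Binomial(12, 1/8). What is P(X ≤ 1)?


P(X ≤ 1) = Σ P(X=i) for i=0..1
P(X=0) = 13841287201/68719476736
P(X=1) = 5931980229/17179869184
Sum = 37569208117/68719476736

P(X ≤ 1) = 37569208117/68719476736 ≈ 54.67%


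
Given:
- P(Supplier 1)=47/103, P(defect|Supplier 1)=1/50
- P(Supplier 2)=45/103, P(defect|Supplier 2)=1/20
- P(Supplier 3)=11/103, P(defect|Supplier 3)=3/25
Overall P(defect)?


P(B) = Σ P(B|Aᵢ)×P(Aᵢ)
  1/50×47/103 = 47/5150
  1/20×45/103 = 9/412
  3/25×11/103 = 33/2575
Sum = 451/10300

P(defect) = 451/10300 ≈ 4.38%


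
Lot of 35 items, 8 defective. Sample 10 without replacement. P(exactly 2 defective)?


Hypergeometric: C(8,2)×C(27,8)/C(35,10)
= 28×2220075/183579396 = 5175/15283

P(X=2) = 5175/15283 ≈ 33.86%


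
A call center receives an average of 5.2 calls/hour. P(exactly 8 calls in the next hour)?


Poisson(λ=5.2): P(X=8) = e^(-λ)×λ^k/k!
= e^(-5.2) × 5.2^8 / 8!
≈ 0.005516564421 × 534597.285315 / 40320 ≈ 0.073143

P(X=8) ≈ 0.073143 ≈ 7.31%


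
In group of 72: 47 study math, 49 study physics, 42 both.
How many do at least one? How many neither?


|A∪B| = 47+49-42 = 54
Neither = 72-54 = 18

At least one: 54; Neither: 18


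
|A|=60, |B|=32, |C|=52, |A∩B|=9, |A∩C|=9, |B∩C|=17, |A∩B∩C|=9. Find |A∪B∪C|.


|A∪B∪C| = 60+32+52-9-9-17+9 = 118

|A∪B∪C| = 118


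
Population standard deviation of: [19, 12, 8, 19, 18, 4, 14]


Mean = 94/7
  (19-94/7)²=1521/49
  (12-94/7)²=100/49
  (8-94/7)²=1444/49
  (19-94/7)²=1521/49
  (18-94/7)²=1024/49
  (4-94/7)²=4356/49
  (14-94/7)²=16/49
Σ(x-μ)² = 1426/7
σ² = (1426/7)/7 = 1426/49

σ = √(1426/49) ≈ 5.3946


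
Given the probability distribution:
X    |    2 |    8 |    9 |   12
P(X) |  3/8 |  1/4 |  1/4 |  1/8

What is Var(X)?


E[X] = 13/2
E[X²] = 223/4
Var(X) = E[X²] - (E[X])² = 223/4 - 169/4 = 27/2

Var(X) = 27/2 ≈ 13.5000


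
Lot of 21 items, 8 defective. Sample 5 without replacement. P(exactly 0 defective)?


Hypergeometric: C(8,0)×C(13,5)/C(21,5)
= 1×1287/20349 = 143/2261

P(X=0) = 143/2261 ≈ 6.32%


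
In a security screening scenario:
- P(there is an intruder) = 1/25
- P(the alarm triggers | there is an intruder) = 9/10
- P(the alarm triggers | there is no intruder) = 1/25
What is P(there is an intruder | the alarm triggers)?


Using Bayes' theorem:
P(A|B) = P(B|A)·P(A) / P(B)

P(the alarm triggers) = 9/10 × 1/25 + 1/25 × 24/25
= 9/250 + 24/625 = 93/1250

P(there is an intruder|the alarm triggers) = (9/250) / (93/1250) = 15/31

P(there is an intruder|the alarm triggers) = 15/31 ≈ 48.39%


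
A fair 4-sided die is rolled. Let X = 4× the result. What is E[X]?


E[die] = (1+4)/2 = 5/2
E[X] = 4 × 5/2 = 10

E[X] = 10


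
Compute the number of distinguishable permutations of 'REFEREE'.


Letters: 7, freq: {'R': 2, 'E': 4, 'F': 1}
7!/(2!×4!×1!) = 5040/48 = 105

105
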